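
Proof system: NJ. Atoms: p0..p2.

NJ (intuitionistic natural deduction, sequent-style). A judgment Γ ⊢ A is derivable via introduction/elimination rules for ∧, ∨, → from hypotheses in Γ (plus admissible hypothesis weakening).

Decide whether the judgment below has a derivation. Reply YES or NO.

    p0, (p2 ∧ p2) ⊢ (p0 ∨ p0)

Proof tree:
[Wk] p0, (p2 ∧ p2) ⊢ (p0 ∨ p0)
  [∨I₁] p0 ⊢ (p0 ∨ p0)
    [Ax] p0 ⊢ p0

Result: YES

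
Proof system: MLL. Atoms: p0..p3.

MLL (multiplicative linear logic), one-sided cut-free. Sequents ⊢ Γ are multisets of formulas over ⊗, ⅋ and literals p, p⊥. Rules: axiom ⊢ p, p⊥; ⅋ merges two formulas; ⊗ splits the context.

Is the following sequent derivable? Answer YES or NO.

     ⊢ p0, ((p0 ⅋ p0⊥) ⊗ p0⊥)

Proof tree:
[⊗]  ⊢ p0, ((p0 ⅋ p0⊥) ⊗ p0⊥)
  [⅋]  ⊢ (p0 ⅋ p0⊥)
    [Ax]  ⊢ p0, p0⊥
  [Ax]  ⊢ p0, p0⊥

Result: YES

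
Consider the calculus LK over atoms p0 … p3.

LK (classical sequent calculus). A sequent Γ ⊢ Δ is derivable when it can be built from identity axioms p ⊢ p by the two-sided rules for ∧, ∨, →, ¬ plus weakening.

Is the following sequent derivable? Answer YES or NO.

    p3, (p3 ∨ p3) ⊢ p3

Derivation trace:
[∨L] p3, (p3 ∨ p3) ⊢ p3
  [Ax] p3 ⊢ p3
  [WL] p3, p3 ⊢ p3
    [Ax] p3 ⊢ p3

Result: YES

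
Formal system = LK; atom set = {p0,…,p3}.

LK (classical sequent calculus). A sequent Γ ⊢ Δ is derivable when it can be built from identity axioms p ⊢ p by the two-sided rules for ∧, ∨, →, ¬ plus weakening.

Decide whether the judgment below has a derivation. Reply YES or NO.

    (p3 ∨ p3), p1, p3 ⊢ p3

Derivation trace:
[WL] (p3 ∨ p3), p1, p3 ⊢ p3
  [WL] (p3 ∨ p3), p1 ⊢ p3
    [∨L] (p3 ∨ p3) ⊢ p3
      [Ax] p3 ⊢ p3
      [Ax] p3 ⊢ p3

Result: YES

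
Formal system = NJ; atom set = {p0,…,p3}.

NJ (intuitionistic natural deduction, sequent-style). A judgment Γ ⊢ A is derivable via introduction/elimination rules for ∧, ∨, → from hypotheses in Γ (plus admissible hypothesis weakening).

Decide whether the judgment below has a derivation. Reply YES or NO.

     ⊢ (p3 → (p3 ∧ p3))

Proof tree:
[→I]  ⊢ (p3 → (p3 ∧ p3))
  [→E] p3 ⊢ (p3 ∧ p3)
    [→I]  ⊢ (p3 → (p3 ∧ p3))
      [∧I] p3 ⊢ (p3 ∧ p3)
        [Ax] p3 ⊢ p3
        [Ax] p3 ⊢ p3
    [Ax] p3 ⊢ p3

Result: YES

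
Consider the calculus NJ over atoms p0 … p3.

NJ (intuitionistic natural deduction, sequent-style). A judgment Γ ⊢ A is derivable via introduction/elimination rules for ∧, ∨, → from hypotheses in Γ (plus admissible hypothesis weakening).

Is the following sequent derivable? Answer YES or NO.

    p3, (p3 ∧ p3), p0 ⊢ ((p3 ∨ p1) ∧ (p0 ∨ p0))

Derivation (root first):
[∧I] p3, (p3 ∧ p3), p0 ⊢ ((p3 ∨ p1) ∧ (p0 ∨ p0))
  [Wk] p3, p3 ⊢ (p3 ∨ p1)
    [∨I₁] p3 ⊢ (p3 ∨ p1)
      [Ax] p3 ⊢ p3
  [Wk] p0, (p3 ∧ p3) ⊢ (p0 ∨ p0)
    [∨I₂] p0 ⊢ (p0 ∨ p0)
      [Ax] p0 ⊢ p0

Result: YES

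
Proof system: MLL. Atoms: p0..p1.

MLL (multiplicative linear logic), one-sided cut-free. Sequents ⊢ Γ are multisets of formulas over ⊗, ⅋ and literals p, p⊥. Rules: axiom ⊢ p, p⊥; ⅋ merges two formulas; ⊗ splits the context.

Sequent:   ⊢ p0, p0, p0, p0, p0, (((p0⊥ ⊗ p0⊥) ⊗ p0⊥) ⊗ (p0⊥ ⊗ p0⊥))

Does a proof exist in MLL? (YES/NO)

Proof tree:
[⊗]  ⊢ p0, p0, p0, p0, p0, (((p0⊥ ⊗ p0⊥) ⊗ p0⊥) ⊗ (p0⊥ ⊗ p0⊥))
  [⊗]  ⊢ p0, p0, p0, ((p0⊥ ⊗ p0⊥) ⊗ p0⊥)
    [⊗]  ⊢ p0, p0, (p0⊥ ⊗ p0⊥)
      [Ax]  ⊢ p0, p0⊥
      [Ax]  ⊢ p0, p0⊥
    [Ax]  ⊢ p0, p0⊥
  [⊗]  ⊢ p0, p0, (p0⊥ ⊗ p0⊥)
    [Ax]  ⊢ p0, p0⊥
    [Ax]  ⊢ p0, p0⊥

Result: YES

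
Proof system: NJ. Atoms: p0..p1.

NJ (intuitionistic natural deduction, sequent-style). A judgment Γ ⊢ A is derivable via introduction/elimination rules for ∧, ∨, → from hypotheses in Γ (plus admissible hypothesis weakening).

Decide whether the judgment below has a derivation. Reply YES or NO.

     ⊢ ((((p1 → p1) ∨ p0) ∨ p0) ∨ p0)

Derivation trace:
[∨I₁]  ⊢ ((((p1 → p1) ∨ p0) ∨ p0) ∨ p0)
  [∨I₁]  ⊢ (((p1 → p1) ∨ p0) ∨ p0)
    [∨I₁]  ⊢ ((p1 → p1) ∨ p0)
      [→I]  ⊢ (p1 → p1)
        [Ax] p1 ⊢ p1

Result: YES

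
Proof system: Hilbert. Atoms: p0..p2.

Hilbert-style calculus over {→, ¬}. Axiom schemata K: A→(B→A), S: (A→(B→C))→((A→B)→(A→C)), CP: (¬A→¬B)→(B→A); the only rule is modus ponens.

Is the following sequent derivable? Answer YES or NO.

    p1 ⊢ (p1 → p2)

Enumerate valuations to refute Γ ⊢ Δ:
  v=000: Γ:[p1=F] Δ:[(p1 → p2)=T] refutes=False
  v=001: Γ:[p1=F] Δ:[(p1 → p2)=T] refutes=False
  v=010: Γ:[p1=T] Δ:[(p1 → p2)=F] refutes=True  ← countermodel

Result: NO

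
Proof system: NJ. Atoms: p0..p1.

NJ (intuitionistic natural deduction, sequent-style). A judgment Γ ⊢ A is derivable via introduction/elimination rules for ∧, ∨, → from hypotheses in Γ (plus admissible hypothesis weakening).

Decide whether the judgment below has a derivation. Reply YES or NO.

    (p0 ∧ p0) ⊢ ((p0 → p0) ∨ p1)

Derivation trace:
[Wk] (p0 ∧ p0) ⊢ ((p0 → p0) ∨ p1)
  [∨I₁]  ⊢ ((p0 → p0) ∨ p1)
    [→I]  ⊢ (p0 → p0)
      [Ax] p0 ⊢ p0

Result: YES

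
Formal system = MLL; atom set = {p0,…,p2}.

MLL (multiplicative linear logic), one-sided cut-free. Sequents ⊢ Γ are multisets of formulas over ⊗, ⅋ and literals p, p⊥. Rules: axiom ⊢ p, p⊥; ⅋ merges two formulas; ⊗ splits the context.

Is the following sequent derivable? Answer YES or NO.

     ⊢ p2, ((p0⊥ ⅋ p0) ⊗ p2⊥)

Derivation (root first):
[⊗]  ⊢ p2, ((p0⊥ ⅋ p0) ⊗ p2⊥)
  [⅋]  ⊢ (p0⊥ ⅋ p0)
    [Ax]  ⊢ p0, p0⊥
  [Ax]  ⊢ p2, p2⊥

Result: YES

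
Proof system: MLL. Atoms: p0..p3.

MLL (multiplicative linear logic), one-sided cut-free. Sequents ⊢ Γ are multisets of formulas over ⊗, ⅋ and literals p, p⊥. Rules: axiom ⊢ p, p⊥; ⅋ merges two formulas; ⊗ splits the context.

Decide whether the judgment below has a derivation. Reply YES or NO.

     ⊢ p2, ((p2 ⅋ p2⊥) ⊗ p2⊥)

Proof tree:
[⊗]  ⊢ p2, ((p2 ⅋ p2⊥) ⊗ p2⊥)
  [⅋]  ⊢ (p2 ⅋ p2⊥)
    [Ax]  ⊢ p2, p2⊥
  [Ax]  ⊢ p2, p2⊥

Result: YES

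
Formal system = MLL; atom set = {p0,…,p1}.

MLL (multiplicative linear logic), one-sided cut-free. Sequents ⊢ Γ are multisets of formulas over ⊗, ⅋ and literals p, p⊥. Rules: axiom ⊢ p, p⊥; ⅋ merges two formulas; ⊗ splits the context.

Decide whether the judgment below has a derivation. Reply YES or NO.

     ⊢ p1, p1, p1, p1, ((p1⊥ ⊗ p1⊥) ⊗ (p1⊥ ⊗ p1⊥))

Proof tree:
[⊗]  ⊢ p1, p1, p1, p1, ((p1⊥ ⊗ p1⊥) ⊗ (p1⊥ ⊗ p1⊥))
  [⊗]  ⊢ p1, p1, (p1⊥ ⊗ p1⊥)
    [Ax]  ⊢ p1, p1⊥
    [Ax]  ⊢ p1, p1⊥
  [⊗]  ⊢ p1, p1, (p1⊥ ⊗ p1⊥)
    [Ax]  ⊢ p1, p1⊥
    [Ax]  ⊢ p1, p1⊥

Result: YES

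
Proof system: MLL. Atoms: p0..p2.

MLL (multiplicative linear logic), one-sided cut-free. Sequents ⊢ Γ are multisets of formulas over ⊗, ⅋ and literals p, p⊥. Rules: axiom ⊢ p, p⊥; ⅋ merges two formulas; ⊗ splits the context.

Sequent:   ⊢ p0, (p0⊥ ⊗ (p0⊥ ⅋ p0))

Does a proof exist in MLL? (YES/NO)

Derivation trace:
[⊗]  ⊢ p0, (p0⊥ ⊗ (p0⊥ ⅋ p0))
  [Ax]  ⊢ p0, p0⊥
  [⅋]  ⊢ (p0⊥ ⅋ p0)
    [Ax]  ⊢ p0, p0⊥

Result: YES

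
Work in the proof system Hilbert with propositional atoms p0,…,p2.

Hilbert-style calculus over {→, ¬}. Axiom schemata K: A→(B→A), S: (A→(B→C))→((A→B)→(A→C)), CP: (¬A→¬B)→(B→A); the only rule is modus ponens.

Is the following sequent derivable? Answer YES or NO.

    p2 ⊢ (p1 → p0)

Search for a countermodel by truth-table:
  v=000: Γ:[p2=F] Δ:[(p1 → p0)=T] refutes=False
  v=001: Γ:[p2=T] Δ:[(p1 → p0)=T] refutes=False
  v=010: Γ:[p2=F] Δ:[(p1 → p0)=F] refutes=False
  v=011: Γ:[p2=T] Δ:[(p1 → p0)=F] refutes=True  ← countermodel

Result: NO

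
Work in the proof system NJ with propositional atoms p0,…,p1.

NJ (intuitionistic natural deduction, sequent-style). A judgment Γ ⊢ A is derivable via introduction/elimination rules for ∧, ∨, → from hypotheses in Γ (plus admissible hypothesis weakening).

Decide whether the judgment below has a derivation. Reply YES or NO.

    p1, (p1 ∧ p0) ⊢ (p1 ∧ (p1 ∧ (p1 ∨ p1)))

Derivation (root first):
[∧I] p1, (p1 ∧ p0) ⊢ (p1 ∧ (p1 ∧ (p1 ∨ p1)))
  [Wk] p1, (p1 ∧ p0) ⊢ p1
    [Ax] p1 ⊢ p1
  [∧I] p1 ⊢ (p1 ∧ (p1 ∨ p1))
    [Ax] p1 ⊢ p1
    [∨I₁] p1 ⊢ (p1 ∨ p1)
      [Ax] p1 ⊢ p1

Result: YES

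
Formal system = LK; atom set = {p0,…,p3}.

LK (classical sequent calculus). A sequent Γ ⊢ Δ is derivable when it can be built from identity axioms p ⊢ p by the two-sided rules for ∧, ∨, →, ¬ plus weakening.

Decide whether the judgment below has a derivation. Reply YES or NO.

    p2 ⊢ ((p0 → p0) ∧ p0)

Search for a countermodel by truth-table:
  v=0000: Γ:[p2=F] Δ:[((p0 → p0) ∧ p0)=F] refutes=False
  v=0001: Γ:[p2=F] Δ:[((p0 → p0) ∧ p0)=F] refutes=False
  v=0010: Γ:[p2=T] Δ:[((p0 → p0) ∧ p0)=F] refutes=True  ← countermodel

Result: NO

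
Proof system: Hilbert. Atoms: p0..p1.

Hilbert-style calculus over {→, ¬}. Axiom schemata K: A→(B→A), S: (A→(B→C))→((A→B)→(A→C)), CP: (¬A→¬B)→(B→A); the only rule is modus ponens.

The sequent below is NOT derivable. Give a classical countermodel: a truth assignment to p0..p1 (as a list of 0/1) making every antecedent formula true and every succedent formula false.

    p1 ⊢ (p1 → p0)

Enumerate valuations to refute Γ ⊢ Δ:
  v=00: Γ:[p1=F] Δ:[(p1 → p0)=T] refutes=False
  v=01: Γ:[p1=T] Δ:[(p1 → p0)=F] refutes=True  ← countermodel

Result: [0, 1]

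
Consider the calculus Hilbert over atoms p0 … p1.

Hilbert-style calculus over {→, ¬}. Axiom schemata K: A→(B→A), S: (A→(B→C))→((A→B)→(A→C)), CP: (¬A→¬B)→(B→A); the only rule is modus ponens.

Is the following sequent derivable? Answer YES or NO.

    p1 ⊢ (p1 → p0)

Search for a countermodel by truth-table:
  v=00: Γ:[p1=F] Δ:[(p1 → p0)=T] refutes=False
  v=01: Γ:[p1=T] Δ:[(p1 → p0)=F] refutes=True  ← countermodel

Result: NO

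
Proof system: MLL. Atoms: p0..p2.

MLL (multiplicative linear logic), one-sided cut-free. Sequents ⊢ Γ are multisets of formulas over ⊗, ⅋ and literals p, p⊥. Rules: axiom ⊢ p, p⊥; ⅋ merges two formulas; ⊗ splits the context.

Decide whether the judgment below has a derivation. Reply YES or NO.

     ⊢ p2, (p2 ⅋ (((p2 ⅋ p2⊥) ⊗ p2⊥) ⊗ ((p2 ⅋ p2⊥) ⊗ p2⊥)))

Derivation (root first):
[⅋]  ⊢ p2, (p2 ⅋ (((p2 ⅋ p2⊥) ⊗ p2⊥) ⊗ ((p2 ⅋ p2⊥) ⊗ p2⊥)))
  [⊗]  ⊢ p2, p2, (((p2 ⅋ p2⊥) ⊗ p2⊥) ⊗ ((p2 ⅋ p2⊥) ⊗ p2⊥))
    [⊗]  ⊢ p2, ((p2 ⅋ p2⊥) ⊗ p2⊥)
      [⅋]  ⊢ (p2 ⅋ p2⊥)
        [Ax]  ⊢ p2, p2⊥
      [Ax]  ⊢ p2, p2⊥
    [⊗]  ⊢ p2, ((p2 ⅋ p2⊥) ⊗ p2⊥)
      [⅋]  ⊢ (p2 ⅋ p2⊥)
        [Ax]  ⊢ p2, p2⊥
      [Ax]  ⊢ p2, p2⊥

Result: YES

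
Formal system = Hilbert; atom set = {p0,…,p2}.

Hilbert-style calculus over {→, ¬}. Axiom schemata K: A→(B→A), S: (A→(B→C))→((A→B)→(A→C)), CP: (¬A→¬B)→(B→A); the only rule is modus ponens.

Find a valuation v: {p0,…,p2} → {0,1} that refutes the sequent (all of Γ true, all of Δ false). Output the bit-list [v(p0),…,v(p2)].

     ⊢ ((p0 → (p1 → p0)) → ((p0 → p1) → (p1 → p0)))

Truth-table refutation:
  v=000: Γ:[] Δ:[((p0 → (p1 → p0)) → ((p0 → p1) → (p1 → p0)))=T] refutes=False
  v=001: Γ:[] Δ:[((p0 → (p1 → p0)) → ((p0 → p1) → (p1 → p0)))=T] refutes=False
  v=010: Γ:[] Δ:[((p0 → (p1 → p0)) → ((p0 → p1) → (p1 → p0)))=F] refutes=True  ← countermodel

Result: [0, 1, 0]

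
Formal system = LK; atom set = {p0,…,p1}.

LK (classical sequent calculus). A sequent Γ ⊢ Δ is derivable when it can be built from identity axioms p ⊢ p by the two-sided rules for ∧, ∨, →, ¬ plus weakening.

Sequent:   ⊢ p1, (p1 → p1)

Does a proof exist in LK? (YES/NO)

Proof tree:
[→R]  ⊢ p1, (p1 → p1)
  [WR] p1 ⊢ p1, p1
    [Ax] p1 ⊢ p1

Result: YES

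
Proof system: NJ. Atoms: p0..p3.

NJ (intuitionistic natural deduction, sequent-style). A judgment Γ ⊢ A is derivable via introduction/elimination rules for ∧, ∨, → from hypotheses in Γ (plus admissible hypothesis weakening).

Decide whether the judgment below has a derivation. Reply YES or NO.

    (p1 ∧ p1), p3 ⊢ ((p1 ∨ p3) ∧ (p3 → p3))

Derivation (root first):
[∧I] (p1 ∧ p1), p3 ⊢ ((p1 ∨ p3) ∧ (p3 → p3))
  [∨I₂] p3 ⊢ (p1 ∨ p3)
    [Ax] p3 ⊢ p3
  [Wk] (p1 ∧ p1) ⊢ (p3 → p3)
    [→I]  ⊢ (p3 → p3)
      [Ax] p3 ⊢ p3

Result: YES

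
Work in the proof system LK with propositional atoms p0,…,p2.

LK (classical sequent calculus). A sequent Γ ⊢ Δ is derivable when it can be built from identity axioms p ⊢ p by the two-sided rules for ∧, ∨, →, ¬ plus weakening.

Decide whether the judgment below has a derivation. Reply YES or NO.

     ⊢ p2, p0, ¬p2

Proof tree:
[¬R]  ⊢ p2, p0, ¬p2
  [WR] p2 ⊢ p2, p0
    [Ax] p2 ⊢ p2

Result: YES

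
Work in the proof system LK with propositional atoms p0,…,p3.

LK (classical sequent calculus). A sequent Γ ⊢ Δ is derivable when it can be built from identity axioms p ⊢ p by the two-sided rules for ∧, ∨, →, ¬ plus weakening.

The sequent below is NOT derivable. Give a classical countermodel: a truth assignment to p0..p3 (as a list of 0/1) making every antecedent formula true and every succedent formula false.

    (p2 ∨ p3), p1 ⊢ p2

Truth-table refutation:
  v=0000: Γ:[(p2 ∨ p3)=F, p1=F] Δ:[p2=F] refutes=False
  v=0001: Γ:[(p2 ∨ p3)=T, p1=F] Δ:[p2=F] refutes=False
  v=0010: Γ:[(p2 ∨ p3)=T, p1=F] Δ:[p2=T] refutes=False
  v=0011: Γ:[(p2 ∨ p3)=T, p1=F] Δ:[p2=T] refutes=False
  v=0100: Γ:[(p2 ∨ p3)=F, p1=T] Δ:[p2=F] refutes=False
  v=0101: Γ:[(p2 ∨ p3)=T, p1=T] Δ:[p2=F] refutes=True  ← countermodel

Result: [0, 1, 0, 1]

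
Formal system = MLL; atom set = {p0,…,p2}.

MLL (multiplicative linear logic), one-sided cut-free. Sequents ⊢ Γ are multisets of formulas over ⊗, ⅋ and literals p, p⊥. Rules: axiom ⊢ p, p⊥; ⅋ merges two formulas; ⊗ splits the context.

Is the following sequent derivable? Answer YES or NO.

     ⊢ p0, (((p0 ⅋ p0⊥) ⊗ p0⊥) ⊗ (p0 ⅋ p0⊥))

Derivation (root first):
[⊗]  ⊢ p0, (((p0 ⅋ p0⊥) ⊗ p0⊥) ⊗ (p0 ⅋ p0⊥))
  [⊗]  ⊢ p0, ((p0 ⅋ p0⊥) ⊗ p0⊥)
    [⅋]  ⊢ (p0 ⅋ p0⊥)
      [Ax]  ⊢ p0, p0⊥
    [Ax]  ⊢ p0, p0⊥
  [⅋]  ⊢ (p0 ⅋ p0⊥)
    [Ax]  ⊢ p0, p0⊥

Result: YES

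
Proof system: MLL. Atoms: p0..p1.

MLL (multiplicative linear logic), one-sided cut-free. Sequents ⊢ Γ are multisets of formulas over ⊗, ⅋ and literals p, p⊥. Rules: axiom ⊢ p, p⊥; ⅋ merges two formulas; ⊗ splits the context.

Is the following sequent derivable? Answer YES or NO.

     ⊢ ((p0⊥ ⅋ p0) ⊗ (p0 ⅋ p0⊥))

Derivation trace:
[⊗]  ⊢ ((p0⊥ ⅋ p0) ⊗ (p0 ⅋ p0⊥))
  [⅋]  ⊢ (p0⊥ ⅋ p0)
    [Ax]  ⊢ p0, p0⊥
  [⅋]  ⊢ (p0 ⅋ p0⊥)
    [Ax]  ⊢ p0, p0⊥

Result: YES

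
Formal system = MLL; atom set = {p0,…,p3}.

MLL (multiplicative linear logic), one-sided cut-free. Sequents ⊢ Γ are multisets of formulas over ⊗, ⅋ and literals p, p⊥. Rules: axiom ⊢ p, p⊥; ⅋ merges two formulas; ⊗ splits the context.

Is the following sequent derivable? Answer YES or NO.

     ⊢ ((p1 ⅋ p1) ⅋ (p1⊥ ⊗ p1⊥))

Derivation (root first):
[⅋]  ⊢ ((p1 ⅋ p1) ⅋ (p1⊥ ⊗ p1⊥))
  [⅋]  ⊢ (p1⊥ ⊗ p1⊥), (p1 ⅋ p1)
    [⊗]  ⊢ p1, p1, (p1⊥ ⊗ p1⊥)
      [Ax]  ⊢ p1, p1⊥
      [Ax]  ⊢ p1, p1⊥

Result: YES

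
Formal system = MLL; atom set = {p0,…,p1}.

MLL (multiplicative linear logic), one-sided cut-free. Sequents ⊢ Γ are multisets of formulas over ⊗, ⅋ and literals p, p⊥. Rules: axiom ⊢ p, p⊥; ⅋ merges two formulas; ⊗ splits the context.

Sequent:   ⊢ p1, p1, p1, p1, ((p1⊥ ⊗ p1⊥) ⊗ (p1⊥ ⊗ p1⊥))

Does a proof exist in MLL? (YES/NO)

Derivation (root first):
[⊗]  ⊢ p1, p1, p1, p1, ((p1⊥ ⊗ p1⊥) ⊗ (p1⊥ ⊗ p1⊥))
  [⊗]  ⊢ p1, p1, (p1⊥ ⊗ p1⊥)
    [Ax]  ⊢ p1, p1⊥
    [Ax]  ⊢ p1, p1⊥
  [⊗]  ⊢ p1, p1, (p1⊥ ⊗ p1⊥)
    [Ax]  ⊢ p1, p1⊥
    [Ax]  ⊢ p1, p1⊥

Result: YES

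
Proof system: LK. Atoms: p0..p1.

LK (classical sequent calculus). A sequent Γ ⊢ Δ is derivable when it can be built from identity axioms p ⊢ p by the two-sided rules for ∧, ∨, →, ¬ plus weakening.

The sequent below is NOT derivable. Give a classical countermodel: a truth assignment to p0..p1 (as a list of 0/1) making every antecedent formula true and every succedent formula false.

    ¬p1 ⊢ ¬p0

Enumerate valuations to refute Γ ⊢ Δ:
  v=00: Γ:[¬p1=T] Δ:[¬p0=T] refutes=False
  v=01: Γ:[¬p1=F] Δ:[¬p0=T] refutes=False
  v=10: Γ:[¬p1=T] Δ:[¬p0=F] refutes=True  ← countermodel

Result: [1, 0]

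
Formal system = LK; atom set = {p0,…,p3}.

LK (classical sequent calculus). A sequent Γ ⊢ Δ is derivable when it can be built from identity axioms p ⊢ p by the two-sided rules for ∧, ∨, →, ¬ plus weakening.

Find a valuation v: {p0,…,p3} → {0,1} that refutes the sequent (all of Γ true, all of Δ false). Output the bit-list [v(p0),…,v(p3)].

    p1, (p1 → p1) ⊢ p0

Enumerate valuations to refute Γ ⊢ Δ:
  v=0000: Γ:[p1=F, (p1 → p1)=T] Δ:[p0=F] refutes=False
  v=0001: Γ:[p1=F, (p1 → p1)=T] Δ:[p0=F] refutes=False
  v=0010: Γ:[p1=F, (p1 → p1)=T] Δ:[p0=F] refutes=False
  v=0011: Γ:[p1=F, (p1 → p1)=T] Δ:[p0=F] refutes=False
  v=0100: Γ:[p1=T, (p1 → p1)=T] Δ:[p0=F] refutes=True  ← countermodel

Result: [0, 1, 0, 0]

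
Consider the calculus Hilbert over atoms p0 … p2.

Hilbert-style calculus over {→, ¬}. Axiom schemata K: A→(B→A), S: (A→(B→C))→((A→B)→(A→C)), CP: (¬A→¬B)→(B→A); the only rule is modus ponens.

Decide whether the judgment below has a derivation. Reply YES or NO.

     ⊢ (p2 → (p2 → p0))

Enumerate valuations to refute Γ ⊢ Δ:
  v=000: Γ:[] Δ:[(p2 → (p2 → p0))=T] refutes=False
  v=001: Γ:[] Δ:[(p2 → (p2 → p0))=F] refutes=True  ← countermodel

Result: NO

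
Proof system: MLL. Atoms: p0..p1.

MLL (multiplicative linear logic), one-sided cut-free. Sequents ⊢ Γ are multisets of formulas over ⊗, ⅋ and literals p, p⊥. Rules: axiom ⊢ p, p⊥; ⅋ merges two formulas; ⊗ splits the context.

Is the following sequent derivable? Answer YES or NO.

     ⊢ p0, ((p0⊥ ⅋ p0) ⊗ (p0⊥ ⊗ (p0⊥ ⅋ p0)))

Derivation (root first):
[⊗]  ⊢ p0, ((p0⊥ ⅋ p0) ⊗ (p0⊥ ⊗ (p0⊥ ⅋ p0)))
  [⅋]  ⊢ (p0⊥ ⅋ p0)
    [Ax]  ⊢ p0, p0⊥
  [⊗]  ⊢ p0, (p0⊥ ⊗ (p0⊥ ⅋ p0))
    [Ax]  ⊢ p0, p0⊥
    [⅋]  ⊢ (p0⊥ ⅋ p0)
      [Ax]  ⊢ p0, p0⊥

Result: YES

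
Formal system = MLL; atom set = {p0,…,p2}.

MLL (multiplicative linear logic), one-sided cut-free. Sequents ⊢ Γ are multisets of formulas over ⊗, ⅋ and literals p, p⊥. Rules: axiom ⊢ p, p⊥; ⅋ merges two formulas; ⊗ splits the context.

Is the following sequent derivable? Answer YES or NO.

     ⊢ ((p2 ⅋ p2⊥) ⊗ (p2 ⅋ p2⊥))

Proof tree:
[⊗]  ⊢ ((p2 ⅋ p2⊥) ⊗ (p2 ⅋ p2⊥))
  [⅋]  ⊢ (p2 ⅋ p2⊥)
    [Ax]  ⊢ p2, p2⊥
  [⅋]  ⊢ (p2 ⅋ p2⊥)
    [Ax]  ⊢ p2, p2⊥

Result: YES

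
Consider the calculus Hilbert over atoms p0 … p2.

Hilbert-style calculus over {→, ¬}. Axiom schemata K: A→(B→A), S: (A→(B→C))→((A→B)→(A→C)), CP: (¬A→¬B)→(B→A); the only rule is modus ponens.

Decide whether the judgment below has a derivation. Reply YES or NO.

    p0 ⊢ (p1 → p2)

Search for a countermodel by truth-table:
  v=000: Γ:[p0=F] Δ:[(p1 → p2)=T] refutes=False
  v=001: Γ:[p0=F] Δ:[(p1 → p2)=T] refutes=False
  v=010: Γ:[p0=F] Δ:[(p1 → p2)=F] refutes=False
  v=011: Γ:[p0=F] Δ:[(p1 → p2)=T] refutes=False
  v=100: Γ:[p0=T] Δ:[(p1 → p2)=T] refutes=False
  v=101: Γ:[p0=T] Δ:[(p1 → p2)=T] refutes=False
  v=110: Γ:[p0=T] Δ:[(p1 → p2)=F] refutes=True  ← countermodel

Result: NO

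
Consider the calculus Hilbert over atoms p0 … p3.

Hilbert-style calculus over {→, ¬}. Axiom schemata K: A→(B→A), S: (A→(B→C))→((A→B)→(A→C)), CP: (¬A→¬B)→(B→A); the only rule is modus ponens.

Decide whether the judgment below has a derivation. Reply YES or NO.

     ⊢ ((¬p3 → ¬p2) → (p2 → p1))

Enumerate valuations to refute Γ ⊢ Δ:
  v=0000: Γ:[] Δ:[((¬p3 → ¬p2) → (p2 → p1))=T] refutes=False
  v=0001: Γ:[] Δ:[((¬p3 → ¬p2) → (p2 → p1))=T] refutes=False
  v=0010: Γ:[] Δ:[((¬p3 → ¬p2) → (p2 → p1))=T] refutes=False
  v=0011: Γ:[] Δ:[((¬p3 → ¬p2) → (p2 → p1))=F] refutes=True  ← countermodel

Result: NO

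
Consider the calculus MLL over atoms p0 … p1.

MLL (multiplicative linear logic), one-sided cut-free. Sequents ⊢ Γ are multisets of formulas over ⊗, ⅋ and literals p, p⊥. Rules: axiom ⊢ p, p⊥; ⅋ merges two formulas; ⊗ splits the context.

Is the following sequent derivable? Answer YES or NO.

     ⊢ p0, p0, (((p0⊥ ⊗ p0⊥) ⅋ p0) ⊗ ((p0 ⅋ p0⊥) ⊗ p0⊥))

Proof tree:
[⊗]  ⊢ p0, p0, (((p0⊥ ⊗ p0⊥) ⅋ p0) ⊗ ((p0 ⅋ p0⊥) ⊗ p0⊥))
  [⅋]  ⊢ p0, ((p0⊥ ⊗ p0⊥) ⅋ p0)
    [⊗]  ⊢ p0, p0, (p0⊥ ⊗ p0⊥)
      [Ax]  ⊢ p0, p0⊥
      [Ax]  ⊢ p0, p0⊥
  [⊗]  ⊢ p0, ((p0 ⅋ p0⊥) ⊗ p0⊥)
    [⅋]  ⊢ (p0 ⅋ p0⊥)
      [Ax]  ⊢ p0, p0⊥
    [Ax]  ⊢ p0, p0⊥

Result: YES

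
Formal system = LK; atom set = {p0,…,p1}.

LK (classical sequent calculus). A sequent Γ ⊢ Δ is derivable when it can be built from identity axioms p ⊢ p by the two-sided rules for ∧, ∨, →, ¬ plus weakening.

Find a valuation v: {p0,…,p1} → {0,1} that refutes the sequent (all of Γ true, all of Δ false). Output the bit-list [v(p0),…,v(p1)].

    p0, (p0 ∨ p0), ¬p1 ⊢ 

Search for a countermodel by truth-table:
  v=00: Γ:[p0=F, (p0 ∨ p0)=F, ¬p1=T] Δ:[] refutes=False
  v=01: Γ:[p0=F, (p0 ∨ p0)=F, ¬p1=F] Δ:[] refutes=False
  v=10: Γ:[p0=T, (p0 ∨ p0)=T, ¬p1=T] Δ:[] refutes=True  ← countermodel

Result: [1, 0]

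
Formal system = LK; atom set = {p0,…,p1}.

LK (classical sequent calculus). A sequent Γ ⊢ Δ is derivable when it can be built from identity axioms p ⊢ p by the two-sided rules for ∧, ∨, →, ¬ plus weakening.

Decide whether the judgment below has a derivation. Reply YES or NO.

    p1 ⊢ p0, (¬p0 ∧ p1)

Derivation (root first):
[∧R] p1 ⊢ p0, (¬p0 ∧ p1)
  [¬R]  ⊢ p0, ¬p0
    [Ax] p0 ⊢ p0
  [Ax] p1 ⊢ p1

Result: YES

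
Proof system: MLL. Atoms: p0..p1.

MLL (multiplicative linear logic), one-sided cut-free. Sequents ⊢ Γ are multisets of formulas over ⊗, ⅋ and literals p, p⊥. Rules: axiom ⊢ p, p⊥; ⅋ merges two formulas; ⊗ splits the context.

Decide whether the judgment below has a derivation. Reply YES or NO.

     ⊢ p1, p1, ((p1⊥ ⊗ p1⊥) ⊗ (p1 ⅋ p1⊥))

Derivation trace:
[⊗]  ⊢ p1, p1, ((p1⊥ ⊗ p1⊥) ⊗ (p1 ⅋ p1⊥))
  [⊗]  ⊢ p1, p1, (p1⊥ ⊗ p1⊥)
    [Ax]  ⊢ p1, p1⊥
    [Ax]  ⊢ p1, p1⊥
  [⅋]  ⊢ (p1 ⅋ p1⊥)
    [Ax]  ⊢ p1, p1⊥

Result: YES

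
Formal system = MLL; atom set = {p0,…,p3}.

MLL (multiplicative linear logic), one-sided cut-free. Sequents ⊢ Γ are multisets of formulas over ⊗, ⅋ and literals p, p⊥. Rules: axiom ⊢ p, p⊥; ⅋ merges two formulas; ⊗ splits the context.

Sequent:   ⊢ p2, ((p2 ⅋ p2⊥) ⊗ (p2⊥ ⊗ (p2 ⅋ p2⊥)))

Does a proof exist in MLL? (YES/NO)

Derivation trace:
[⊗]  ⊢ p2, ((p2 ⅋ p2⊥) ⊗ (p2⊥ ⊗ (p2 ⅋ p2⊥)))
  [⅋]  ⊢ (p2 ⅋ p2⊥)
    [Ax]  ⊢ p2, p2⊥
  [⊗]  ⊢ p2, (p2⊥ ⊗ (p2 ⅋ p2⊥))
    [Ax]  ⊢ p2, p2⊥
    [⅋]  ⊢ (p2 ⅋ p2⊥)
      [Ax]  ⊢ p2, p2⊥

Result: YES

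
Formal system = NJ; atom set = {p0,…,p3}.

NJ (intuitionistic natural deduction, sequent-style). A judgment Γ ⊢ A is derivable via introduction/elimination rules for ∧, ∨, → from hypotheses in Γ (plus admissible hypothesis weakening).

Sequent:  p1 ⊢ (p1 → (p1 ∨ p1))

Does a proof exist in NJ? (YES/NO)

Derivation (root first):
[→I] p1 ⊢ (p1 → (p1 ∨ p1))
  [∨I₁] p1, p1 ⊢ (p1 ∨ p1)
    [Wk] p1, p1 ⊢ p1
      [Ax] p1 ⊢ p1

Result: YES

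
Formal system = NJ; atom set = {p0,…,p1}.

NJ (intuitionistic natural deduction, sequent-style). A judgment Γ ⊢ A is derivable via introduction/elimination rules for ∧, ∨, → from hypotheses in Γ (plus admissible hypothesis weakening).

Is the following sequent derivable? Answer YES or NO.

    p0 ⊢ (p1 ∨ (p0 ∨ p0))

Derivation trace:
[∨I₂] p0 ⊢ (p1 ∨ (p0 ∨ p0))
  [∨I₁] p0 ⊢ (p0 ∨ p0)
    [Ax] p0 ⊢ p0

Result: YES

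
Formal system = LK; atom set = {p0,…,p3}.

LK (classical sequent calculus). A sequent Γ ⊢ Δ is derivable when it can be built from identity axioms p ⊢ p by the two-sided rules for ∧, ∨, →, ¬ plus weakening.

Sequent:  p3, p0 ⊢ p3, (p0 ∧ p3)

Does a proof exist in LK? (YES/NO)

Derivation trace:
[∧R] p3, p0 ⊢ p3, (p0 ∧ p3)
  [WR] p3, p0 ⊢ p3, p3, p0
    [WR] p3, p0 ⊢ p3, p3
      [WL] p3, p0 ⊢ p3
        [Ax] p3 ⊢ p3
  [WL] p3, p0 ⊢ p3
    [Ax] p3 ⊢ p3

Result: YES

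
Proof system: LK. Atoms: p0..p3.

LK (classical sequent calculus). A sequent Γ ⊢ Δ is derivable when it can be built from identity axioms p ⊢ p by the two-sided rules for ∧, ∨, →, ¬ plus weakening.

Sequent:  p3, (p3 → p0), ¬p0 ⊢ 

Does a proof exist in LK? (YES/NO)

Proof tree:
[¬L] p3, (p3 → p0), ¬p0 ⊢ 
  [→L] p3, (p3 → p0) ⊢ p0
    [Ax] p3 ⊢ p3
    [Ax] p0 ⊢ p0

Result: YES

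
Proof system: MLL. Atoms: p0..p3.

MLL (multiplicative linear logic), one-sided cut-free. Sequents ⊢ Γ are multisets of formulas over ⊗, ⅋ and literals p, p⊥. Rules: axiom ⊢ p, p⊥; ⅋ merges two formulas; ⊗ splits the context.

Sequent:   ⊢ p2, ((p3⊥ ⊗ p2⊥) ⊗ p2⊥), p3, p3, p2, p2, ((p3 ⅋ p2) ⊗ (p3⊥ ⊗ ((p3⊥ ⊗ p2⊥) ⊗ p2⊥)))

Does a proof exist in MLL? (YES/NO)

Derivation trace:
[⊗]  ⊢ p2, ((p3⊥ ⊗ p2⊥) ⊗ p2⊥), p3, p3, p2, p2, ((p3 ⅋ p2) ⊗ (p3⊥ ⊗ ((p3⊥ ⊗ p2⊥) ⊗ p2⊥)))
  [⅋]  ⊢ p2, ((p3⊥ ⊗ p2⊥) ⊗ p2⊥), (p3 ⅋ p2)
    [⊗]  ⊢ p3, p2, p2, ((p3⊥ ⊗ p2⊥) ⊗ p2⊥)
      [⊗]  ⊢ p3, p2, (p3⊥ ⊗ p2⊥)
        [Ax]  ⊢ p3, p3⊥
        [Ax]  ⊢ p2, p2⊥
      [Ax]  ⊢ p2, p2⊥
  [⊗]  ⊢ p3, p3, p2, p2, (p3⊥ ⊗ ((p3⊥ ⊗ p2⊥) ⊗ p2⊥))
    [Ax]  ⊢ p3, p3⊥
    [⊗]  ⊢ p3, p2, p2, ((p3⊥ ⊗ p2⊥) ⊗ p2⊥)
      [⊗]  ⊢ p3, p2, (p3⊥ ⊗ p2⊥)
        [Ax]  ⊢ p3, p3⊥
        [Ax]  ⊢ p2, p2⊥
      [Ax]  ⊢ p2, p2⊥

Result: YES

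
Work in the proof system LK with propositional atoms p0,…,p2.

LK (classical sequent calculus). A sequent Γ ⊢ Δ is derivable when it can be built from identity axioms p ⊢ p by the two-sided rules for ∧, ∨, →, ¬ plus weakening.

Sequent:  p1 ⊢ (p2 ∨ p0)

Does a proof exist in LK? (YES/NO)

Enumerate valuations to refute Γ ⊢ Δ:
  v=000: Γ:[p1=F] Δ:[(p2 ∨ p0)=F] refutes=False
  v=001: Γ:[p1=F] Δ:[(p2 ∨ p0)=T] refutes=False
  v=010: Γ:[p1=T] Δ:[(p2 ∨ p0)=F] refutes=True  ← countermodel

Result: NO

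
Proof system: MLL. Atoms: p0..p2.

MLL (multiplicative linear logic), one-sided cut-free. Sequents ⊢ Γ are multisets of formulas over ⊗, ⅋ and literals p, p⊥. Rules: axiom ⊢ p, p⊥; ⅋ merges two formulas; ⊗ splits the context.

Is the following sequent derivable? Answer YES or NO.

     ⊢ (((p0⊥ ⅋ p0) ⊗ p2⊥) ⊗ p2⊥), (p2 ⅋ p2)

Proof tree:
[⅋]  ⊢ (((p0⊥ ⅋ p0) ⊗ p2⊥) ⊗ p2⊥), (p2 ⅋ p2)
  [⊗]  ⊢ p2, p2, (((p0⊥ ⅋ p0) ⊗ p2⊥) ⊗ p2⊥)
    [⊗]  ⊢ p2, ((p0⊥ ⅋ p0) ⊗ p2⊥)
      [⅋]  ⊢ (p0⊥ ⅋ p0)
        [Ax]  ⊢ p0, p0⊥
      [Ax]  ⊢ p2, p2⊥
    [Ax]  ⊢ p2, p2⊥

Result: YES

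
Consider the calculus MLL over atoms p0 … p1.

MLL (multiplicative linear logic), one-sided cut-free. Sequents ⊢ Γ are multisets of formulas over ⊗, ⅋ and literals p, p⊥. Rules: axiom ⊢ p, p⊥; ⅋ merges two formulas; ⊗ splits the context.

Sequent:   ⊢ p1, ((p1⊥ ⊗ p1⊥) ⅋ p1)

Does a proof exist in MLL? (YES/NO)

Derivation trace:
[⅋]  ⊢ p1, ((p1⊥ ⊗ p1⊥) ⅋ p1)
  [⊗]  ⊢ p1, p1, (p1⊥ ⊗ p1⊥)
    [Ax]  ⊢ p1, p1⊥
    [Ax]  ⊢ p1, p1⊥

Result: YES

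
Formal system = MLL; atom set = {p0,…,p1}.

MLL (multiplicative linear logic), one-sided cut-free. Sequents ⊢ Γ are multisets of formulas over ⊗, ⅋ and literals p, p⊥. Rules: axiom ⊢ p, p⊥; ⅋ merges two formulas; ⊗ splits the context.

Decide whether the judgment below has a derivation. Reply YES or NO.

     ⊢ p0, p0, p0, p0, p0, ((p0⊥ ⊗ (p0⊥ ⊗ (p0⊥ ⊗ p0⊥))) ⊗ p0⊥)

Derivation trace:
[⊗]  ⊢ p0, p0, p0, p0, p0, ((p0⊥ ⊗ (p0⊥ ⊗ (p0⊥ ⊗ p0⊥))) ⊗ p0⊥)
  [⊗]  ⊢ p0, p0, p0, p0, (p0⊥ ⊗ (p0⊥ ⊗ (p0⊥ ⊗ p0⊥)))
    [Ax]  ⊢ p0, p0⊥
    [⊗]  ⊢ p0, p0, p0, (p0⊥ ⊗ (p0⊥ ⊗ p0⊥))
      [Ax]  ⊢ p0, p0⊥
      [⊗]  ⊢ p0, p0, (p0⊥ ⊗ p0⊥)
        [Ax]  ⊢ p0, p0⊥
        [Ax]  ⊢ p0, p0⊥
  [Ax]  ⊢ p0, p0⊥

Result: YES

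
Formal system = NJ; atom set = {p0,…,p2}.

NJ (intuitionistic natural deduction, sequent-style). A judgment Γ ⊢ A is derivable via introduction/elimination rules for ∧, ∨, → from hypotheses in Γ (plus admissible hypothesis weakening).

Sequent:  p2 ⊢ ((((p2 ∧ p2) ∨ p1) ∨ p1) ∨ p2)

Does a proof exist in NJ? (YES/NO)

Proof tree:
[∨I₁] p2 ⊢ ((((p2 ∧ p2) ∨ p1) ∨ p1) ∨ p2)
  [∨I₁] p2 ⊢ (((p2 ∧ p2) ∨ p1) ∨ p1)
    [∨I₁] p2 ⊢ ((p2 ∧ p2) ∨ p1)
      [∧I] p2 ⊢ (p2 ∧ p2)
        [Ax] p2 ⊢ p2
        [Ax] p2 ⊢ p2

Result: YES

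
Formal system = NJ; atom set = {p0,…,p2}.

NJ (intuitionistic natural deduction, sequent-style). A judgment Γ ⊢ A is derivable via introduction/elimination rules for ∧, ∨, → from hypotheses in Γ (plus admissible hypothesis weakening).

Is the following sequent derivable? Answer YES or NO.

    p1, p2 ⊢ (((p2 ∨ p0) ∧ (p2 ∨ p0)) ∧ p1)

Proof tree:
[∧I] p1, p2 ⊢ (((p2 ∨ p0) ∧ (p2 ∨ p0)) ∧ p1)
  [∧I] p2 ⊢ ((p2 ∨ p0) ∧ (p2 ∨ p0))
    [∨I₁] p2 ⊢ (p2 ∨ p0)
      [Ax] p2 ⊢ p2
    [∨I₁] p2 ⊢ (p2 ∨ p0)
      [Ax] p2 ⊢ p2
  [Ax] p1 ⊢ p1

Result: YES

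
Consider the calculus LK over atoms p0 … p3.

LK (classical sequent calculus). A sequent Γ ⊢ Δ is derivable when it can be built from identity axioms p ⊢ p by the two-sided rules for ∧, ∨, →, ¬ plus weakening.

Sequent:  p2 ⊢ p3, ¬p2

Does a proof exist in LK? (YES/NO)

Enumerate valuations to refute Γ ⊢ Δ:
  v=0000: Γ:[p2=F] Δ:[p3=F, ¬p2=T] refutes=False
  v=0001: Γ:[p2=F] Δ:[p3=T, ¬p2=T] refutes=False
  v=0010: Γ:[p2=T] Δ:[p3=F, ¬p2=F] refutes=True  ← countermodel

Result: NO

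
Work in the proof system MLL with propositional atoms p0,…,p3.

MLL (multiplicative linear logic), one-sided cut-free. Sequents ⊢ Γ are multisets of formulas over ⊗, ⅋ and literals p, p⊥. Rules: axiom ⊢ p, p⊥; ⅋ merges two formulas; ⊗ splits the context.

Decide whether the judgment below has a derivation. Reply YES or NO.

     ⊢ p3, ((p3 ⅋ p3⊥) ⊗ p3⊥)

Derivation trace:
[⊗]  ⊢ p3, ((p3 ⅋ p3⊥) ⊗ p3⊥)
  [⅋]  ⊢ (p3 ⅋ p3⊥)
    [Ax]  ⊢ p3, p3⊥
  [Ax]  ⊢ p3, p3⊥

Result: YES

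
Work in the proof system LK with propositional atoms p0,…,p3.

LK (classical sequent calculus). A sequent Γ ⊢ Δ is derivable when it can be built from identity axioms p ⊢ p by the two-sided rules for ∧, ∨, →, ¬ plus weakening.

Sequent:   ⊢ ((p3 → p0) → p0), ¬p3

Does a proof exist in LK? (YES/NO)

Proof tree:
[¬R]  ⊢ ((p3 → p0) → p0), ¬p3
  [→R] p3 ⊢ ((p3 → p0) → p0)
    [→L] p3, (p3 → p0) ⊢ p0
      [Ax] p3 ⊢ p3
      [Ax] p0 ⊢ p0

Result: YES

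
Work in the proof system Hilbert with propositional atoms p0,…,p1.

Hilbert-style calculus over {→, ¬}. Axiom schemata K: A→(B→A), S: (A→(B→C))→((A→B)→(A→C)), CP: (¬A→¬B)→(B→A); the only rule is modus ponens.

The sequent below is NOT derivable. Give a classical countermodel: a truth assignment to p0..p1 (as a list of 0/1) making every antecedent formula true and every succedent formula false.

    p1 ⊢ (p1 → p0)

Truth-table refutation:
  v=00: Γ:[p1=F] Δ:[(p1 → p0)=T] refutes=False
  v=01: Γ:[p1=T] Δ:[(p1 → p0)=F] refutes=True  ← countermodel

Result: [0, 1]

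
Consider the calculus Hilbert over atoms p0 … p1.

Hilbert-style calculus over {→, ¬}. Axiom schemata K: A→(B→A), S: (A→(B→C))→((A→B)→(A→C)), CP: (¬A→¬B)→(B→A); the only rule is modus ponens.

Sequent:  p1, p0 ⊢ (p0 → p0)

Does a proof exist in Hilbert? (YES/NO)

Proof tree:
[MP] p1, p0 ⊢ (p0 → p0)
  [K]  ⊢ (p0 → (p0 → p0))
  [MP] p1, p0 ⊢ p0
    [MP] p0 ⊢ (p1 → p0)
      [K]  ⊢ (p0 → (p1 → p0))
      [Hyp] p0 ⊢ p0
    [Hyp] p1 ⊢ p1

Result: YES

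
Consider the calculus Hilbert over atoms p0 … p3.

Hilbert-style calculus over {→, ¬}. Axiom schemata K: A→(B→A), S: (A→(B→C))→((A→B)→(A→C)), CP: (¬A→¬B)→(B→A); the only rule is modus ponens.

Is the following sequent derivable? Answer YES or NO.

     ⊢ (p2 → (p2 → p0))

Enumerate valuations to refute Γ ⊢ Δ:
  v=0000: Γ:[] Δ:[(p2 → (p2 → p0))=T] refutes=False
  v=0001: Γ:[] Δ:[(p2 → (p2 → p0))=T] refutes=False
  v=0010: Γ:[] Δ:[(p2 → (p2 → p0))=F] refutes=True  ← countermodel

Result: NO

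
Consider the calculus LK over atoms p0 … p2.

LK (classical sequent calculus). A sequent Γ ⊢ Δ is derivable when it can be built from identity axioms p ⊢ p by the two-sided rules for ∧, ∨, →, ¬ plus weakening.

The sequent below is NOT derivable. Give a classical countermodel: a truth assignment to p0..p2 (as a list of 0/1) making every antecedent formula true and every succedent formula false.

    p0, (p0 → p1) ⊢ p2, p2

Search for a countermodel by truth-table:
  v=000: Γ:[p0=F, (p0 → p1)=T] Δ:[p2=F, p2=F] refutes=False
  v=001: Γ:[p0=F, (p0 → p1)=T] Δ:[p2=T, p2=T] refutes=False
  v=010: Γ:[p0=F, (p0 → p1)=T] Δ:[p2=F, p2=F] refutes=False
  v=011: Γ:[p0=F, (p0 → p1)=T] Δ:[p2=T, p2=T] refutes=False
  v=100: Γ:[p0=T, (p0 → p1)=F] Δ:[p2=F, p2=F] refutes=False
  v=101: Γ:[p0=T, (p0 → p1)=F] Δ:[p2=T, p2=T] refutes=False
  v=110: Γ:[p0=T, (p0 → p1)=T] Δ:[p2=F, p2=F] refutes=True  ← countermodel

Result: [1, 1, 0]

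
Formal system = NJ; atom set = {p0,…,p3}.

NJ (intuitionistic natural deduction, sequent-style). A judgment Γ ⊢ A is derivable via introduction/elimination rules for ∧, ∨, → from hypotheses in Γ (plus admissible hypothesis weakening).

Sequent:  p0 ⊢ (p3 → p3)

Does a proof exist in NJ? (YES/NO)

Proof tree:
[→I] p0 ⊢ (p3 → p3)
  [Wk] p3, p0 ⊢ p3
    [Ax] p3 ⊢ p3

Result: YES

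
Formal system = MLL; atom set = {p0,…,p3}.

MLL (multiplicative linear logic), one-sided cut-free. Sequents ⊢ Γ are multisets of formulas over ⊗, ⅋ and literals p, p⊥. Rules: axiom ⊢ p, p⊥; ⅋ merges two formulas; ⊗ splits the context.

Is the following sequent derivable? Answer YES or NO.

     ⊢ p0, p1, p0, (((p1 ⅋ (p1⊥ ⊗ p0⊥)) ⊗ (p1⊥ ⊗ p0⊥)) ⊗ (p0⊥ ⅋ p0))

Derivation (root first):
[⊗]  ⊢ p0, p1, p0, (((p1 ⅋ (p1⊥ ⊗ p0⊥)) ⊗ (p1⊥ ⊗ p0⊥)) ⊗ (p0⊥ ⅋ p0))
  [⊗]  ⊢ p0, p1, p0, ((p1 ⅋ (p1⊥ ⊗ p0⊥)) ⊗ (p1⊥ ⊗ p0⊥))
    [⅋]  ⊢ p0, (p1 ⅋ (p1⊥ ⊗ p0⊥))
      [⊗]  ⊢ p1, p0, (p1⊥ ⊗ p0⊥)
        [Ax]  ⊢ p1, p1⊥
        [Ax]  ⊢ p0, p0⊥
    [⊗]  ⊢ p1, p0, (p1⊥ ⊗ p0⊥)
      [Ax]  ⊢ p1, p1⊥
      [Ax]  ⊢ p0, p0⊥
  [⅋]  ⊢ (p0⊥ ⅋ p0)
    [Ax]  ⊢ p0, p0⊥

Result: YES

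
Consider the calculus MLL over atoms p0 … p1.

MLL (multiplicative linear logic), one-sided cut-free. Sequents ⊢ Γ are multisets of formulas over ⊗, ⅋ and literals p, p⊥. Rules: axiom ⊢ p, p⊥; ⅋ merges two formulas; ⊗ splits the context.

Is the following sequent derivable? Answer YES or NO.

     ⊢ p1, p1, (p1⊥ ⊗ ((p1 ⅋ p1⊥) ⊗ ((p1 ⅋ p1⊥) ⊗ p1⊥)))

Derivation (root first):
[⊗]  ⊢ p1, p1, (p1⊥ ⊗ ((p1 ⅋ p1⊥) ⊗ ((p1 ⅋ p1⊥) ⊗ p1⊥)))
  [Ax]  ⊢ p1, p1⊥
  [⊗]  ⊢ p1, ((p1 ⅋ p1⊥) ⊗ ((p1 ⅋ p1⊥) ⊗ p1⊥))
    [⅋]  ⊢ (p1 ⅋ p1⊥)
      [Ax]  ⊢ p1, p1⊥
    [⊗]  ⊢ p1, ((p1 ⅋ p1⊥) ⊗ p1⊥)
      [⅋]  ⊢ (p1 ⅋ p1⊥)
        [Ax]  ⊢ p1, p1⊥
      [Ax]  ⊢ p1, p1⊥

Result: YES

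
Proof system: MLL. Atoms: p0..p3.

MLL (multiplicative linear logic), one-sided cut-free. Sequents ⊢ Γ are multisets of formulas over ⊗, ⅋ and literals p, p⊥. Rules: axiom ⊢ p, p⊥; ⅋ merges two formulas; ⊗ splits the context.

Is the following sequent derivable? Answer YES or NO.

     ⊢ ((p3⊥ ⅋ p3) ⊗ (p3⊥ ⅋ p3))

Derivation (root first):
[⊗]  ⊢ ((p3⊥ ⅋ p3) ⊗ (p3⊥ ⅋ p3))
  [⅋]  ⊢ (p3⊥ ⅋ p3)
    [Ax]  ⊢ p3, p3⊥
  [⅋]  ⊢ (p3⊥ ⅋ p3)
    [Ax]  ⊢ p3, p3⊥

Result: YES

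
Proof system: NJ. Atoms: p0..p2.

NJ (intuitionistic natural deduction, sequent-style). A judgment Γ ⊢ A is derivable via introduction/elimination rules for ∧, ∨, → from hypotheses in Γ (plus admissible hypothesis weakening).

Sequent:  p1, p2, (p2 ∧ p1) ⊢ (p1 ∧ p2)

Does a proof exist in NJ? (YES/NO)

Proof tree:
[∧I] p1, p2, (p2 ∧ p1) ⊢ (p1 ∧ p2)
  [Ax] p1 ⊢ p1
  [Wk] p2, (p2 ∧ p1) ⊢ p2
    [Ax] p2 ⊢ p2

Result: YES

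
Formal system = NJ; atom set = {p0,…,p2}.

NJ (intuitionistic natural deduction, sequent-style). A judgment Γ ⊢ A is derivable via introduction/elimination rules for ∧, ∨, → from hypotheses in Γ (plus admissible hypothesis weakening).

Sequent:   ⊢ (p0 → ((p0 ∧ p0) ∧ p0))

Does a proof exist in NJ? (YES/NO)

Derivation trace:
[→I]  ⊢ (p0 → ((p0 ∧ p0) ∧ p0))
  [∧I] p0 ⊢ ((p0 ∧ p0) ∧ p0)
    [∧I] p0 ⊢ (p0 ∧ p0)
      [Ax] p0 ⊢ p0
      [Ax] p0 ⊢ p0
    [Ax] p0 ⊢ p0

Result: YES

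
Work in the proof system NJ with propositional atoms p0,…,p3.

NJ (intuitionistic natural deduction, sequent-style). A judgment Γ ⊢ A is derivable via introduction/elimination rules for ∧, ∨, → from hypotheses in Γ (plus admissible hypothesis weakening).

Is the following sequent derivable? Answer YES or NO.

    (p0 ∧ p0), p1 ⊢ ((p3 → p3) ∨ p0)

Derivation trace:
[Wk] (p0 ∧ p0), p1 ⊢ ((p3 → p3) ∨ p0)
  [Wk] (p0 ∧ p0) ⊢ ((p3 → p3) ∨ p0)
    [∨I₁]  ⊢ ((p3 → p3) ∨ p0)
      [→I]  ⊢ (p3 → p3)
        [Ax] p3 ⊢ p3

Result: YES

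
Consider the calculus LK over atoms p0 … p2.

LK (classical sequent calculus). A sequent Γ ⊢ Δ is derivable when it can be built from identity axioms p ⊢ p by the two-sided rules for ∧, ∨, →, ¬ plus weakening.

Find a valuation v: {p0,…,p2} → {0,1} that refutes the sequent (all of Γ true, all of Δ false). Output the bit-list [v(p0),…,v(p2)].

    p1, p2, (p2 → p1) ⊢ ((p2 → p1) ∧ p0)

Search for a countermodel by truth-table:
  v=000: Γ:[p1=F, p2=F, (p2 → p1)=T] Δ:[((p2 → p1) ∧ p0)=F] refutes=False
  v=001: Γ:[p1=F, p2=T, (p2 → p1)=F] Δ:[((p2 → p1) ∧ p0)=F] refutes=False
  v=010: Γ:[p1=T, p2=F, (p2 → p1)=T] Δ:[((p2 → p1) ∧ p0)=F] refutes=False
  v=011: Γ:[p1=T, p2=T, (p2 → p1)=T] Δ:[((p2 → p1) ∧ p0)=F] refutes=True  ← countermodel

Result: [0, 1, 1]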